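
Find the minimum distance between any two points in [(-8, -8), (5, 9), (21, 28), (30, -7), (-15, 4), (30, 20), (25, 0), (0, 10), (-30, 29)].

Computing all pairwise distances among 9 points:

d((-8, -8), (5, 9)) = 21.4009
d((-8, -8), (21, 28)) = 46.2277
d((-8, -8), (30, -7)) = 38.0132
d((-8, -8), (-15, 4)) = 13.8924
d((-8, -8), (30, 20)) = 47.2017
d((-8, -8), (25, 0)) = 33.9559
d((-8, -8), (0, 10)) = 19.6977
d((-8, -8), (-30, 29)) = 43.0465
d((5, 9), (21, 28)) = 24.8395
d((5, 9), (30, -7)) = 29.6816
d((5, 9), (-15, 4)) = 20.6155
d((5, 9), (30, 20)) = 27.313
d((5, 9), (25, 0)) = 21.9317
d((5, 9), (0, 10)) = 5.099 <-- minimum
d((5, 9), (-30, 29)) = 40.3113
d((21, 28), (30, -7)) = 36.1386
d((21, 28), (-15, 4)) = 43.2666
d((21, 28), (30, 20)) = 12.0416
d((21, 28), (25, 0)) = 28.2843
d((21, 28), (0, 10)) = 27.6586
d((21, 28), (-30, 29)) = 51.0098
d((30, -7), (-15, 4)) = 46.3249
d((30, -7), (30, 20)) = 27.0
d((30, -7), (25, 0)) = 8.6023
d((30, -7), (0, 10)) = 34.4819
d((30, -7), (-30, 29)) = 69.9714
d((-15, 4), (30, 20)) = 47.7598
d((-15, 4), (25, 0)) = 40.1995
d((-15, 4), (0, 10)) = 16.1555
d((-15, 4), (-30, 29)) = 29.1548
d((30, 20), (25, 0)) = 20.6155
d((30, 20), (0, 10)) = 31.6228
d((30, 20), (-30, 29)) = 60.6712
d((25, 0), (0, 10)) = 26.9258
d((25, 0), (-30, 29)) = 62.1772
d((0, 10), (-30, 29)) = 35.5106

Closest pair: (5, 9) and (0, 10) with distance 5.099

The closest pair is (5, 9) and (0, 10) with Euclidean distance 5.099. For 9 points, brute-force pairwise comparison is shown above. For large n, the divide-and-conquer algorithm (sort by x, recurse on halves, check the dividing strip) achieves O(n log n).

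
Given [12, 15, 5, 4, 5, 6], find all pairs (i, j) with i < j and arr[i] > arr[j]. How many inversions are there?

Finding inversions in [12, 15, 5, 4, 5, 6]:

(0, 2): arr[0]=12 > arr[2]=5
(0, 3): arr[0]=12 > arr[3]=4
(0, 4): arr[0]=12 > arr[4]=5
(0, 5): arr[0]=12 > arr[5]=6
(1, 2): arr[1]=15 > arr[2]=5
(1, 3): arr[1]=15 > arr[3]=4
(1, 4): arr[1]=15 > arr[4]=5
(1, 5): arr[1]=15 > arr[5]=6
(2, 3): arr[2]=5 > arr[3]=4

Total inversions: 9

The array has 9 inversion(s): (0,2), (0,3), (0,4), (0,5), (1,2), (1,3), (1,4), (1,5), (2,3). Each pair (i,j) satisfies i < j and arr[i] > arr[j].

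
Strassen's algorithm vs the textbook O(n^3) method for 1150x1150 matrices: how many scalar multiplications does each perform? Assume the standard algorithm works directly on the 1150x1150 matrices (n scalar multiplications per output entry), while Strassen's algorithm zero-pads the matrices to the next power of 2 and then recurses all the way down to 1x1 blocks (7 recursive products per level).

Matrix multiplication for 1150x1150 matrices:

Strassen's algorithm requires power-of-2 dimensions. Pad 1150x1150 to 2048x2048 (next power of 2).

Standard algorithm: 1150^3 = 1520875000 multiplications
Strassen's algorithm: 7^(log2(2048)) = 7^11 = 1977326743 multiplications
Difference: 1520875000 - 1977326743 = -456451743 (Strassen uses MORE here due to padding overhead — for small or just-over-power-of-2 n, padding can outweigh the per-level savings)

Standard: 1520875000 multiplications (1150^3). Strassen: 1977326743 multiplications (7^11, after padding to 2048x2048). Strassen reduces 8 recursive multiplications to 7 at each level.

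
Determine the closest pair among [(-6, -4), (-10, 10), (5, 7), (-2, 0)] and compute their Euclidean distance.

Computing all pairwise distances among 4 points:

d((-6, -4), (-10, 10)) = 14.5602
d((-6, -4), (5, 7)) = 15.5563
d((-6, -4), (-2, 0)) = 5.6569 <-- minimum
d((-10, 10), (5, 7)) = 15.2971
d((-10, 10), (-2, 0)) = 12.8062
d((5, 7), (-2, 0)) = 9.8995

Closest pair: (-6, -4) and (-2, 0) with distance 5.6569

The closest pair is (-6, -4) and (-2, 0) with Euclidean distance 5.6569. For 4 points, brute-force pairwise comparison is shown above. For large n, the divide-and-conquer algorithm (sort by x, recurse on halves, check the dividing strip) achieves O(n log n).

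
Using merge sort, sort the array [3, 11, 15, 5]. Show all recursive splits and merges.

Merge sort trace:

Split: [3, 11, 15, 5] -> [3, 11] and [15, 5]
  Split: [3, 11] -> [3] and [11]
  Merge: [3] + [11] -> [3, 11]
  Split: [15, 5] -> [15] and [5]
  Merge: [15] + [5] -> [5, 15]
Merge: [3, 11] + [5, 15] -> [3, 5, 11, 15]

Final sorted array: [3, 5, 11, 15]

The merge sort proceeds by recursively splitting the array and merging sorted halves.
After all merges, the sorted array is [3, 5, 11, 15].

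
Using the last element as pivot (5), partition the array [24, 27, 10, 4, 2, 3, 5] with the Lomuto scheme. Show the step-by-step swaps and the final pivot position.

Lomuto partition with pivot = 5:

Initial array: [24, 27, 10, 4, 2, 3, 5]

arr[0]=24 > 5: no swap
arr[1]=27 > 5: no swap
arr[2]=10 > 5: no swap
arr[3]=4 <= 5: swap with position 0, array becomes [4, 27, 10, 24, 2, 3, 5]
arr[4]=2 <= 5: swap with position 1, array becomes [4, 2, 10, 24, 27, 3, 5]
arr[5]=3 <= 5: swap with position 2, array becomes [4, 2, 3, 24, 27, 10, 5]

Place pivot at position 3: [4, 2, 3, 5, 27, 10, 24]
Pivot position: 3

After partitioning with pivot 5, the array becomes [4, 2, 3, 5, 27, 10, 24]. The pivot is placed at index 3. All elements to the left of the pivot are <= 5, and all elements to the right are > 5.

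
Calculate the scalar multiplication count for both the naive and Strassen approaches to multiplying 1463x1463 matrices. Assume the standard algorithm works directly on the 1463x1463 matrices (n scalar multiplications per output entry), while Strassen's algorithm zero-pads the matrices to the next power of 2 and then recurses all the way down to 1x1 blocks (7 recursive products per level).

Matrix multiplication for 1463x1463 matrices:

Strassen's algorithm requires power-of-2 dimensions. Pad 1463x1463 to 2048x2048 (next power of 2).

Standard algorithm: 1463^3 = 3131359847 multiplications
Strassen's algorithm: 7^(log2(2048)) = 7^11 = 1977326743 multiplications
Savings: 3131359847 - 1977326743 = 1154033104 multiplications

Standard: 3131359847 multiplications (1463^3). Strassen: 1977326743 multiplications (7^11, after padding to 2048x2048). Strassen reduces 8 recursive multiplications to 7 at each level.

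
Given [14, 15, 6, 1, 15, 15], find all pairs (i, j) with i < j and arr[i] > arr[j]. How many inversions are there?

Finding inversions in [14, 15, 6, 1, 15, 15]:

(0, 2): arr[0]=14 > arr[2]=6
(0, 3): arr[0]=14 > arr[3]=1
(1, 2): arr[1]=15 > arr[2]=6
(1, 3): arr[1]=15 > arr[3]=1
(2, 3): arr[2]=6 > arr[3]=1

Total inversions: 5

The array has 5 inversion(s): (0,2), (0,3), (1,2), (1,3), (2,3). Each pair (i,j) satisfies i < j and arr[i] > arr[j].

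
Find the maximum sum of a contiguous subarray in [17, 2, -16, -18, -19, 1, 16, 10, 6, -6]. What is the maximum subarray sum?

Using Kadane's algorithm on [17, 2, -16, -18, -19, 1, 16, 10, 6, -6]:

Scanning through the array:
Position 1 (value 2): max_ending_here = 19, max_so_far = 19
Position 2 (value -16): max_ending_here = 3, max_so_far = 19
Position 3 (value -18): max_ending_here = -15, max_so_far = 19
Position 4 (value -19): max_ending_here = -19, max_so_far = 19
Position 5 (value 1): max_ending_here = 1, max_so_far = 19
Position 6 (value 16): max_ending_here = 17, max_so_far = 19
Position 7 (value 10): max_ending_here = 27, max_so_far = 27
Position 8 (value 6): max_ending_here = 33, max_so_far = 33
Position 9 (value -6): max_ending_here = 27, max_so_far = 33

Maximum subarray: [1, 16, 10, 6]
Maximum sum: 33

The maximum subarray is [1, 16, 10, 6] with sum 33. This subarray runs from index 5 to index 8.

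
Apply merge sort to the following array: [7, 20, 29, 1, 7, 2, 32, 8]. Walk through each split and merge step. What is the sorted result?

Merge sort trace:

Split: [7, 20, 29, 1, 7, 2, 32, 8] -> [7, 20, 29, 1] and [7, 2, 32, 8]
  Split: [7, 20, 29, 1] -> [7, 20] and [29, 1]
    Split: [7, 20] -> [7] and [20]
    Merge: [7] + [20] -> [7, 20]
    Split: [29, 1] -> [29] and [1]
    Merge: [29] + [1] -> [1, 29]
  Merge: [7, 20] + [1, 29] -> [1, 7, 20, 29]
  Split: [7, 2, 32, 8] -> [7, 2] and [32, 8]
    Split: [7, 2] -> [7] and [2]
    Merge: [7] + [2] -> [2, 7]
    Split: [32, 8] -> [32] and [8]
    Merge: [32] + [8] -> [8, 32]
  Merge: [2, 7] + [8, 32] -> [2, 7, 8, 32]
Merge: [1, 7, 20, 29] + [2, 7, 8, 32] -> [1, 2, 7, 7, 8, 20, 29, 32]

Final sorted array: [1, 2, 7, 7, 8, 20, 29, 32]

The merge sort proceeds by recursively splitting the array and merging sorted halves.
After all merges, the sorted array is [1, 2, 7, 7, 8, 20, 29, 32].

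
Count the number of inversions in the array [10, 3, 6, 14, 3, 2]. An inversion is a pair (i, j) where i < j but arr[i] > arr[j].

Finding inversions in [10, 3, 6, 14, 3, 2]:

(0, 1): arr[0]=10 > arr[1]=3
(0, 2): arr[0]=10 > arr[2]=6
(0, 4): arr[0]=10 > arr[4]=3
(0, 5): arr[0]=10 > arr[5]=2
(1, 5): arr[1]=3 > arr[5]=2
(2, 4): arr[2]=6 > arr[4]=3
(2, 5): arr[2]=6 > arr[5]=2
(3, 4): arr[3]=14 > arr[4]=3
(3, 5): arr[3]=14 > arr[5]=2
(4, 5): arr[4]=3 > arr[5]=2

Total inversions: 10

The array has 10 inversion(s): (0,1), (0,2), (0,4), (0,5), (1,5), (2,4), (2,5), (3,4), (3,5), (4,5). Each pair (i,j) satisfies i < j and arr[i] > arr[j].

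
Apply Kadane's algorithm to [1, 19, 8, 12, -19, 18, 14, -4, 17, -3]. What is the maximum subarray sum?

Using Kadane's algorithm on [1, 19, 8, 12, -19, 18, 14, -4, 17, -3]:

Scanning through the array:
Position 1 (value 19): max_ending_here = 20, max_so_far = 20
Position 2 (value 8): max_ending_here = 28, max_so_far = 28
Position 3 (value 12): max_ending_here = 40, max_so_far = 40
Position 4 (value -19): max_ending_here = 21, max_so_far = 40
Position 5 (value 18): max_ending_here = 39, max_so_far = 40
Position 6 (value 14): max_ending_here = 53, max_so_far = 53
Position 7 (value -4): max_ending_here = 49, max_so_far = 53
Position 8 (value 17): max_ending_here = 66, max_so_far = 66
Position 9 (value -3): max_ending_here = 63, max_so_far = 66

Maximum subarray: [1, 19, 8, 12, -19, 18, 14, -4, 17]
Maximum sum: 66

The maximum subarray is [1, 19, 8, 12, -19, 18, 14, -4, 17] with sum 66. This subarray runs from index 0 to index 8.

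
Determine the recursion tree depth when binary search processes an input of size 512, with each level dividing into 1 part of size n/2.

For divide and conquer with division factor 2:

Problem sizes at each level:
Level 0: 512
Level 1: 256
Level 2: 128
Level 3: 64
Level 4: 32
Level 5: 16
Level 6: 8
Level 7: 4
Level 8: 2
Level 9: 1

The root is level 0 and the size-1 base case is level 9 (the tree spans levels 0 through 9, i.e. 10 levels counting the root), so the depth is the number of divisions: log_2(512) = 9

The recursion tree depth is log_2(512) = 9. At each level, the problem size is divided by 2, so it takes 9 divisions to reduce to a base case of size 1. The algorithm makes 1 recursive call at each level.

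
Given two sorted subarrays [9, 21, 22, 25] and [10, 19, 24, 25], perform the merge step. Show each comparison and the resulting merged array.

Merging process:

Compare 9 vs 10: take 9 from left. Merged: [9]
Compare 21 vs 10: take 10 from right. Merged: [9, 10]
Compare 21 vs 19: take 19 from right. Merged: [9, 10, 19]
Compare 21 vs 24: take 21 from left. Merged: [9, 10, 19, 21]
Compare 22 vs 24: take 22 from left. Merged: [9, 10, 19, 21, 22]
Compare 25 vs 24: take 24 from right. Merged: [9, 10, 19, 21, 22, 24]
Compare 25 vs 25: take 25 from left. Merged: [9, 10, 19, 21, 22, 24, 25]
Append remaining from right: [25]. Merged: [9, 10, 19, 21, 22, 24, 25, 25]

Final merged array: [9, 10, 19, 21, 22, 24, 25, 25]
Total comparisons: 7

The merged array is [9, 10, 19, 21, 22, 24, 25, 25], requiring 7 comparisons. The merge step runs in O(n) time where n is the total number of elements.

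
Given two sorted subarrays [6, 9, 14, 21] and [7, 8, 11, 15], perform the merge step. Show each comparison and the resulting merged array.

Merging process:

Compare 6 vs 7: take 6 from left. Merged: [6]
Compare 9 vs 7: take 7 from right. Merged: [6, 7]
Compare 9 vs 8: take 8 from right. Merged: [6, 7, 8]
Compare 9 vs 11: take 9 from left. Merged: [6, 7, 8, 9]
Compare 14 vs 11: take 11 from right. Merged: [6, 7, 8, 9, 11]
Compare 14 vs 15: take 14 from left. Merged: [6, 7, 8, 9, 11, 14]
Compare 21 vs 15: take 15 from right. Merged: [6, 7, 8, 9, 11, 14, 15]
Append remaining from left: [21]. Merged: [6, 7, 8, 9, 11, 14, 15, 21]

Final merged array: [6, 7, 8, 9, 11, 14, 15, 21]
Total comparisons: 7

The merged array is [6, 7, 8, 9, 11, 14, 15, 21], requiring 7 comparisons. The merge step runs in O(n) time where n is the total number of elements.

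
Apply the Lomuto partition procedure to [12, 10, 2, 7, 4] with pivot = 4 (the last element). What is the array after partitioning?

Lomuto partition with pivot = 4:

Initial array: [12, 10, 2, 7, 4]

arr[0]=12 > 4: no swap
arr[1]=10 > 4: no swap
arr[2]=2 <= 4: swap with position 0, array becomes [2, 10, 12, 7, 4]
arr[3]=7 > 4: no swap

Place pivot at position 1: [2, 4, 12, 7, 10]
Pivot position: 1

After partitioning with pivot 4, the array becomes [2, 4, 12, 7, 10]. The pivot is placed at index 1. All elements to the left of the pivot are <= 4, and all elements to the right are > 4.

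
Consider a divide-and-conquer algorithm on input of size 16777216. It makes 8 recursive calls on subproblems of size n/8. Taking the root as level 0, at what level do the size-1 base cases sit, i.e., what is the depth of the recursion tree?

For divide and conquer with division factor 8:

Problem sizes at each level:
Level 0: 16777216
Level 1: 2097152
Level 2: 262144
Level 3: 32768
Level 4: 4096
Level 5: 512
Level 6: 64
Level 7: 8
Level 8: 1

The root is level 0 and the size-1 base case is level 8 (the tree spans levels 0 through 8, i.e. 9 levels counting the root), so the depth is the number of divisions: log_8(16777216) = 8

The recursion tree depth is log_8(16777216) = 8. At each level, the problem size is divided by 8, so it takes 8 divisions to reduce to a base case of size 1. The algorithm makes 8 recursive calls at each level.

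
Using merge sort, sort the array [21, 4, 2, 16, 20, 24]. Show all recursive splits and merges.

Merge sort trace:

Split: [21, 4, 2, 16, 20, 24] -> [21, 4, 2] and [16, 20, 24]
  Split: [21, 4, 2] -> [21] and [4, 2]
    Split: [4, 2] -> [4] and [2]
    Merge: [4] + [2] -> [2, 4]
  Merge: [21] + [2, 4] -> [2, 4, 21]
  Split: [16, 20, 24] -> [16] and [20, 24]
    Split: [20, 24] -> [20] and [24]
    Merge: [20] + [24] -> [20, 24]
  Merge: [16] + [20, 24] -> [16, 20, 24]
Merge: [2, 4, 21] + [16, 20, 24] -> [2, 4, 16, 20, 21, 24]

Final sorted array: [2, 4, 16, 20, 21, 24]

The merge sort proceeds by recursively splitting the array and merging sorted halves.
After all merges, the sorted array is [2, 4, 16, 20, 21, 24].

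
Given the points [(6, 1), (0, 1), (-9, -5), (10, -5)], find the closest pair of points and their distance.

Computing all pairwise distances among 4 points:

d((6, 1), (0, 1)) = 6.0 <-- minimum
d((6, 1), (-9, -5)) = 16.1555
d((6, 1), (10, -5)) = 7.2111
d((0, 1), (-9, -5)) = 10.8167
d((0, 1), (10, -5)) = 11.6619
d((-9, -5), (10, -5)) = 19.0

Closest pair: (6, 1) and (0, 1) with distance 6.0

The closest pair is (6, 1) and (0, 1) with Euclidean distance 6.0. For 4 points, brute-force pairwise comparison is shown above. For large n, the divide-and-conquer algorithm (sort by x, recurse on halves, check the dividing strip) achieves O(n log n).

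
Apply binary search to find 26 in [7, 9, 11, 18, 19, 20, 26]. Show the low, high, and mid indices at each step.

Binary search for 26 in [7, 9, 11, 18, 19, 20, 26]:

lo=0, hi=6, mid=3, arr[mid]=18 -> 18 < 26, search right half
lo=4, hi=6, mid=5, arr[mid]=20 -> 20 < 26, search right half
lo=6, hi=6, mid=6, arr[mid]=26 -> Found target at index 6!

Binary search finds 26 at index 6 after 3 comparisons. The search repeatedly halves the search space by comparing with the middle element.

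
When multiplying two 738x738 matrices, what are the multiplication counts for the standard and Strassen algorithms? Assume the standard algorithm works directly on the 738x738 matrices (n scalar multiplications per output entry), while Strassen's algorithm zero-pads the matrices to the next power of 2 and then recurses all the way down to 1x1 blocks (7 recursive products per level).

Matrix multiplication for 738x738 matrices:

Strassen's algorithm requires power-of-2 dimensions. Pad 738x738 to 1024x1024 (next power of 2).

Standard algorithm: 738^3 = 401947272 multiplications
Strassen's algorithm: 7^(log2(1024)) = 7^10 = 282475249 multiplications
Savings: 401947272 - 282475249 = 119472023 multiplications

Standard: 401947272 multiplications (738^3). Strassen: 282475249 multiplications (7^10, after padding to 1024x1024). Strassen reduces 8 recursive multiplications to 7 at each level.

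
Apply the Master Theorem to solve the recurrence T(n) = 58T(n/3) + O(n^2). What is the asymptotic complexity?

Master Theorem for T(n) = 58T(n/3) + O(n^2):

a = 58, b = 3, c = 2
log_b(a) = log_3(58) = 3.6960

Case 1: c = 2 < log_3(58) = 3.6960
T(n) = O(n^(log_3 58))

For T(n) = 58T(n/3) + O(n^2): log_3(58) = 3.6960. This is Case 1 of the Master Theorem (c < log_b(a), work dominated by leaves), giving O(n^(log_3 58)).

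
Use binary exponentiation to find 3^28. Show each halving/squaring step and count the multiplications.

Computing 3^28 by squaring (build up from 3^1; each line after the first costs one multiplication):

3^1 = 3
3^2 = (3^1)^2 = 3^2 = 9
3^3 = 3 * 3^2 = 3 * 9 = 27
3^6 = (3^3)^2 = 27^2 = 729
3^7 = 3 * 3^6 = 3 * 729 = 2187
3^14 = (3^7)^2 = 2187^2 = 4782969
3^28 = (3^14)^2 = 4782969^2 = 22876792454961

Result: 22876792454961
Multiplications needed: 6 (6 lines after 3^1)

3^28 = 22876792454961. Using exponentiation by squaring, this requires 6 multiplications. The key idea: if the exponent is even, square the half-power; if odd, multiply by the base once.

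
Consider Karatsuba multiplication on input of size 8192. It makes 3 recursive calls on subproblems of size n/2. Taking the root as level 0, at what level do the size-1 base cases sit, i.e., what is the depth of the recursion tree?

For divide and conquer with division factor 2:

Problem sizes at each level:
Level 0: 8192
Level 1: 4096
Level 2: 2048
Level 3: 1024
Level 4: 512
Level 5: 256
Level 6: 128
Level 7: 64
Level 8: 32
Level 9: 16
Level 10: 8
Level 11: 4
Level 12: 2
Level 13: 1

The root is level 0 and the size-1 base case is level 13 (the tree spans levels 0 through 13, i.e. 14 levels counting the root), so the depth is the number of divisions: log_2(8192) = 13

The recursion tree depth is log_2(8192) = 13. At each level, the problem size is divided by 2, so it takes 13 divisions to reduce to a base case of size 1. The algorithm makes 3 recursive calls at each level.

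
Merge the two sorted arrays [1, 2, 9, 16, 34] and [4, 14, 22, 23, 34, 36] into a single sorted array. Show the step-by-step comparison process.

Merging process:

Compare 1 vs 4: take 1 from left. Merged: [1]
Compare 2 vs 4: take 2 from left. Merged: [1, 2]
Compare 9 vs 4: take 4 from right. Merged: [1, 2, 4]
Compare 9 vs 14: take 9 from left. Merged: [1, 2, 4, 9]
Compare 16 vs 14: take 14 from right. Merged: [1, 2, 4, 9, 14]
Compare 16 vs 22: take 16 from left. Merged: [1, 2, 4, 9, 14, 16]
Compare 34 vs 22: take 22 from right. Merged: [1, 2, 4, 9, 14, 16, 22]
Compare 34 vs 23: take 23 from right. Merged: [1, 2, 4, 9, 14, 16, 22, 23]
Compare 34 vs 34: take 34 from left. Merged: [1, 2, 4, 9, 14, 16, 22, 23, 34]
Append remaining from right: [34, 36]. Merged: [1, 2, 4, 9, 14, 16, 22, 23, 34, 34, 36]

Final merged array: [1, 2, 4, 9, 14, 16, 22, 23, 34, 34, 36]
Total comparisons: 9

The merged array is [1, 2, 4, 9, 14, 16, 22, 23, 34, 34, 36], requiring 9 comparisons. The merge step runs in O(n) time where n is the total number of elements.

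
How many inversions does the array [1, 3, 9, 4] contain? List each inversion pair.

Finding inversions in [1, 3, 9, 4]:

(2, 3): arr[2]=9 > arr[3]=4

Total inversions: 1

The array has 1 inversion(s): (2,3). Each pair (i,j) satisfies i < j and arr[i] > arr[j].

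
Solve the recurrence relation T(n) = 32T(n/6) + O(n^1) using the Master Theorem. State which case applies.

Master Theorem for T(n) = 32T(n/6) + O(n^1):

a = 32, b = 6, c = 1
log_b(a) = log_6(32) = 1.9343

Case 1: c = 1 < log_6(32) = 1.9343
T(n) = O(n^(log_6 32))

For T(n) = 32T(n/6) + O(n^1): log_6(32) = 1.9343. This is Case 1 of the Master Theorem (c < log_b(a), work dominated by leaves), giving O(n^(log_6 32)).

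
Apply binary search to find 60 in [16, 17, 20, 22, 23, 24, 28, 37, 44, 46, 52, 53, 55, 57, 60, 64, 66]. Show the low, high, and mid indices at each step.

Binary search for 60 in [16, 17, 20, 22, 23, 24, 28, 37, 44, 46, 52, 53, 55, 57, 60, 64, 66]:

lo=0, hi=16, mid=8, arr[mid]=44 -> 44 < 60, search right half
lo=9, hi=16, mid=12, arr[mid]=55 -> 55 < 60, search right half
lo=13, hi=16, mid=14, arr[mid]=60 -> Found target at index 14!

Binary search finds 60 at index 14 after 3 comparisons. The search repeatedly halves the search space by comparing with the middle element.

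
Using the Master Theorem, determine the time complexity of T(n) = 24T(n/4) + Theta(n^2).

Master Theorem for T(n) = 24T(n/4) + O(n^2):

a = 24, b = 4, c = 2
log_b(a) = log_4(24) = 2.2925

Case 1: c = 2 < log_4(24) = 2.2925
T(n) = O(n^(log_4 24))

For T(n) = 24T(n/4) + O(n^2): log_4(24) = 2.2925. This is Case 1 of the Master Theorem (c < log_b(a), work dominated by leaves), giving O(n^(log_4 24)).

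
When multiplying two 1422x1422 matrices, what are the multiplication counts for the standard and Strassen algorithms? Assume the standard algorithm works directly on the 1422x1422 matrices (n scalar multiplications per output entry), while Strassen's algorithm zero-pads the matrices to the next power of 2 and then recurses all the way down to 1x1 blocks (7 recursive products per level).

Matrix multiplication for 1422x1422 matrices:

Strassen's algorithm requires power-of-2 dimensions. Pad 1422x1422 to 2048x2048 (next power of 2).

Standard algorithm: 1422^3 = 2875403448 multiplications
Strassen's algorithm: 7^(log2(2048)) = 7^11 = 1977326743 multiplications
Savings: 2875403448 - 1977326743 = 898076705 multiplications

Standard: 2875403448 multiplications (1422^3). Strassen: 1977326743 multiplications (7^11, after padding to 2048x2048). Strassen reduces 8 recursive multiplications to 7 at each level.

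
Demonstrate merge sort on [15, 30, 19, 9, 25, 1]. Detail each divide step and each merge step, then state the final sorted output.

Merge sort trace:

Split: [15, 30, 19, 9, 25, 1] -> [15, 30, 19] and [9, 25, 1]
  Split: [15, 30, 19] -> [15] and [30, 19]
    Split: [30, 19] -> [30] and [19]
    Merge: [30] + [19] -> [19, 30]
  Merge: [15] + [19, 30] -> [15, 19, 30]
  Split: [9, 25, 1] -> [9] and [25, 1]
    Split: [25, 1] -> [25] and [1]
    Merge: [25] + [1] -> [1, 25]
  Merge: [9] + [1, 25] -> [1, 9, 25]
Merge: [15, 19, 30] + [1, 9, 25] -> [1, 9, 15, 19, 25, 30]

Final sorted array: [1, 9, 15, 19, 25, 30]

The merge sort proceeds by recursively splitting the array and merging sorted halves.
After all merges, the sorted array is [1, 9, 15, 19, 25, 30].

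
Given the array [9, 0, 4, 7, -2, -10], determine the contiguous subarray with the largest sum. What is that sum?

Using Kadane's algorithm on [9, 0, 4, 7, -2, -10]:

Scanning through the array:
Position 1 (value 0): max_ending_here = 9, max_so_far = 9
Position 2 (value 4): max_ending_here = 13, max_so_far = 13
Position 3 (value 7): max_ending_here = 20, max_so_far = 20
Position 4 (value -2): max_ending_here = 18, max_so_far = 20
Position 5 (value -10): max_ending_here = 8, max_so_far = 20

Maximum subarray: [9, 0, 4, 7]
Maximum sum: 20

The maximum subarray is [9, 0, 4, 7] with sum 20. This subarray runs from index 0 to index 3.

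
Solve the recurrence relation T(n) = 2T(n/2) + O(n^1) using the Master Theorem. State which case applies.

Master Theorem for T(n) = 2T(n/2) + O(n^1):

a = 2, b = 2, c = 1
log_b(a) = log_2(2) = 1.0000

Case 2: c = 1 = log_2(2) = 1.0000
T(n) = O(n^1 log n) = O(n log n)

For T(n) = 2T(n/2) + O(n^1): log_2(2) = 1.0000. This is Case 2 of the Master Theorem (c = log_b(a), equal work at all levels), giving O(n log n).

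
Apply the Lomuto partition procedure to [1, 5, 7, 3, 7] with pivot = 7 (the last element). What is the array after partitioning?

Lomuto partition with pivot = 7:

Initial array: [1, 5, 7, 3, 7]

arr[0]=1 <= 7: swap with position 0, array becomes [1, 5, 7, 3, 7]
arr[1]=5 <= 7: swap with position 1, array becomes [1, 5, 7, 3, 7]
arr[2]=7 <= 7: swap with position 2, array becomes [1, 5, 7, 3, 7]
arr[3]=3 <= 7: swap with position 3, array becomes [1, 5, 7, 3, 7]

Place pivot at position 4: [1, 5, 7, 3, 7]
Pivot position: 4

After partitioning with pivot 7, the array becomes [1, 5, 7, 3, 7]. The pivot is placed at index 4. All elements to the left of the pivot are <= 7, and all elements to the right are > 7.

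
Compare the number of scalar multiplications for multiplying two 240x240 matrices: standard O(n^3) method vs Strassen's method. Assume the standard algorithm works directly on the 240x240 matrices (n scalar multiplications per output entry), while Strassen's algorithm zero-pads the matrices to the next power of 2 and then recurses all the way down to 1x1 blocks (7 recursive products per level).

Matrix multiplication for 240x240 matrices:

Strassen's algorithm requires power-of-2 dimensions. Pad 240x240 to 256x256 (next power of 2).

Standard algorithm: 240^3 = 13824000 multiplications
Strassen's algorithm: 7^(log2(256)) = 7^8 = 5764801 multiplications
Savings: 13824000 - 5764801 = 8059199 multiplications

Standard: 13824000 multiplications (240^3). Strassen: 5764801 multiplications (7^8, after padding to 256x256). Strassen reduces 8 recursive multiplications to 7 at each level.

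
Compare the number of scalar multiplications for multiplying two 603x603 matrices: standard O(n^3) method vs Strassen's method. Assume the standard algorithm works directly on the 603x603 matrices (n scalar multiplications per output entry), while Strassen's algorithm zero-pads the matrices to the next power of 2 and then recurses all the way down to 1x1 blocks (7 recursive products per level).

Matrix multiplication for 603x603 matrices:

Strassen's algorithm requires power-of-2 dimensions. Pad 603x603 to 1024x1024 (next power of 2).

Standard algorithm: 603^3 = 219256227 multiplications
Strassen's algorithm: 7^(log2(1024)) = 7^10 = 282475249 multiplications
Difference: 219256227 - 282475249 = -63219022 (Strassen uses MORE here due to padding overhead — for small or just-over-power-of-2 n, padding can outweigh the per-level savings)

Standard: 219256227 multiplications (603^3). Strassen: 282475249 multiplications (7^10, after padding to 1024x1024). Strassen reduces 8 recursive multiplications to 7 at each level.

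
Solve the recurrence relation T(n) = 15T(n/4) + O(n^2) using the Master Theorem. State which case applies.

Master Theorem for T(n) = 15T(n/4) + O(n^2):

a = 15, b = 4, c = 2
log_b(a) = log_4(15) = 1.9534

Case 3: c = 2 > log_4(15) = 1.9534
T(n) = O(n^2) = O(n^2)

For T(n) = 15T(n/4) + O(n^2): log_4(15) = 1.9534. This is Case 3 of the Master Theorem (c > log_b(a), work dominated by root), giving O(n^2).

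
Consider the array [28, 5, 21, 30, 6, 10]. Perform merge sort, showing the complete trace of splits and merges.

Merge sort trace:

Split: [28, 5, 21, 30, 6, 10] -> [28, 5, 21] and [30, 6, 10]
  Split: [28, 5, 21] -> [28] and [5, 21]
    Split: [5, 21] -> [5] and [21]
    Merge: [5] + [21] -> [5, 21]
  Merge: [28] + [5, 21] -> [5, 21, 28]
  Split: [30, 6, 10] -> [30] and [6, 10]
    Split: [6, 10] -> [6] and [10]
    Merge: [6] + [10] -> [6, 10]
  Merge: [30] + [6, 10] -> [6, 10, 30]
Merge: [5, 21, 28] + [6, 10, 30] -> [5, 6, 10, 21, 28, 30]

Final sorted array: [5, 6, 10, 21, 28, 30]

The merge sort proceeds by recursively splitting the array and merging sorted halves.
After all merges, the sorted array is [5, 6, 10, 21, 28, 30].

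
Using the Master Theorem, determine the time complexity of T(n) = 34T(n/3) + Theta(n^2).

Master Theorem for T(n) = 34T(n/3) + O(n^2):

a = 34, b = 3, c = 2
log_b(a) = log_3(34) = 3.2098

Case 1: c = 2 < log_3(34) = 3.2098
T(n) = O(n^(log_3 34))

For T(n) = 34T(n/3) + O(n^2): log_3(34) = 3.2098. This is Case 1 of the Master Theorem (c < log_b(a), work dominated by leaves), giving O(n^(log_3 34)).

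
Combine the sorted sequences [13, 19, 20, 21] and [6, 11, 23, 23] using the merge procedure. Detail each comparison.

Merging process:

Compare 13 vs 6: take 6 from right. Merged: [6]
Compare 13 vs 11: take 11 from right. Merged: [6, 11]
Compare 13 vs 23: take 13 from left. Merged: [6, 11, 13]
Compare 19 vs 23: take 19 from left. Merged: [6, 11, 13, 19]
Compare 20 vs 23: take 20 from left. Merged: [6, 11, 13, 19, 20]
Compare 21 vs 23: take 21 from left. Merged: [6, 11, 13, 19, 20, 21]
Append remaining from right: [23, 23]. Merged: [6, 11, 13, 19, 20, 21, 23, 23]

Final merged array: [6, 11, 13, 19, 20, 21, 23, 23]
Total comparisons: 6

The merged array is [6, 11, 13, 19, 20, 21, 23, 23], requiring 6 comparisons. The merge step runs in O(n) time where n is the total number of elements.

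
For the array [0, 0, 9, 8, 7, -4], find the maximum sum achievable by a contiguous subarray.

Using Kadane's algorithm on [0, 0, 9, 8, 7, -4]:

Scanning through the array:
Position 1 (value 0): max_ending_here = 0, max_so_far = 0
Position 2 (value 9): max_ending_here = 9, max_so_far = 9
Position 3 (value 8): max_ending_here = 17, max_so_far = 17
Position 4 (value 7): max_ending_here = 24, max_so_far = 24
Position 5 (value -4): max_ending_here = 20, max_so_far = 24

Maximum subarray: [0, 0, 9, 8, 7]
Maximum sum: 24

The maximum subarray is [0, 0, 9, 8, 7] with sum 24. This subarray runs from index 0 to index 4.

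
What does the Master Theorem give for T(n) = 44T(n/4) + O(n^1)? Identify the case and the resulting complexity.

Master Theorem for T(n) = 44T(n/4) + O(n^1):

a = 44, b = 4, c = 1
log_b(a) = log_4(44) = 2.7297

Case 1: c = 1 < log_4(44) = 2.7297
T(n) = O(n^(log_4 44))

For T(n) = 44T(n/4) + O(n^1): log_4(44) = 2.7297. This is Case 1 of the Master Theorem (c < log_b(a), work dominated by leaves), giving O(n^(log_4 44)).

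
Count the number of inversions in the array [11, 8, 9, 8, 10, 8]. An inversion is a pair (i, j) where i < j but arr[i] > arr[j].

Finding inversions in [11, 8, 9, 8, 10, 8]:

(0, 1): arr[0]=11 > arr[1]=8
(0, 2): arr[0]=11 > arr[2]=9
(0, 3): arr[0]=11 > arr[3]=8
(0, 4): arr[0]=11 > arr[4]=10
(0, 5): arr[0]=11 > arr[5]=8
(2, 3): arr[2]=9 > arr[3]=8
(2, 5): arr[2]=9 > arr[5]=8
(4, 5): arr[4]=10 > arr[5]=8

Total inversions: 8

The array has 8 inversion(s): (0,1), (0,2), (0,3), (0,4), (0,5), (2,3), (2,5), (4,5). Each pair (i,j) satisfies i < j and arr[i] > arr[j].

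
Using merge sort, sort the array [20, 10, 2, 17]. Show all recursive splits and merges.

Merge sort trace:

Split: [20, 10, 2, 17] -> [20, 10] and [2, 17]
  Split: [20, 10] -> [20] and [10]
  Merge: [20] + [10] -> [10, 20]
  Split: [2, 17] -> [2] and [17]
  Merge: [2] + [17] -> [2, 17]
Merge: [10, 20] + [2, 17] -> [2, 10, 17, 20]

Final sorted array: [2, 10, 17, 20]

The merge sort proceeds by recursively splitting the array and merging sorted halves.
After all merges, the sorted array is [2, 10, 17, 20].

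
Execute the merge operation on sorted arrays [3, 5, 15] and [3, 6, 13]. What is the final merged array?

Merging process:

Compare 3 vs 3: take 3 from left. Merged: [3]
Compare 5 vs 3: take 3 from right. Merged: [3, 3]
Compare 5 vs 6: take 5 from left. Merged: [3, 3, 5]
Compare 15 vs 6: take 6 from right. Merged: [3, 3, 5, 6]
Compare 15 vs 13: take 13 from right. Merged: [3, 3, 5, 6, 13]
Append remaining from left: [15]. Merged: [3, 3, 5, 6, 13, 15]

Final merged array: [3, 3, 5, 6, 13, 15]
Total comparisons: 5

The merged array is [3, 3, 5, 6, 13, 15], requiring 5 comparisons. The merge step runs in O(n) time where n is the total number of elements.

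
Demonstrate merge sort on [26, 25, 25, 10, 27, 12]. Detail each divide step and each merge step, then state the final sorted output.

Merge sort trace:

Split: [26, 25, 25, 10, 27, 12] -> [26, 25, 25] and [10, 27, 12]
  Split: [26, 25, 25] -> [26] and [25, 25]
    Split: [25, 25] -> [25] and [25]
    Merge: [25] + [25] -> [25, 25]
  Merge: [26] + [25, 25] -> [25, 25, 26]
  Split: [10, 27, 12] -> [10] and [27, 12]
    Split: [27, 12] -> [27] and [12]
    Merge: [27] + [12] -> [12, 27]
  Merge: [10] + [12, 27] -> [10, 12, 27]
Merge: [25, 25, 26] + [10, 12, 27] -> [10, 12, 25, 25, 26, 27]

Final sorted array: [10, 12, 25, 25, 26, 27]

The merge sort proceeds by recursively splitting the array and merging sorted halves.
After all merges, the sorted array is [10, 12, 25, 25, 26, 27].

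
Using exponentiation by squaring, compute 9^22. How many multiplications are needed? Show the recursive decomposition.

Computing 9^22 by squaring (build up from 9^1; each line after the first costs one multiplication):

9^1 = 9
9^2 = (9^1)^2 = 9^2 = 81
9^4 = (9^2)^2 = 81^2 = 6561
9^5 = 9 * 9^4 = 9 * 6561 = 59049
9^10 = (9^5)^2 = 59049^2 = 3486784401
9^11 = 9 * 9^10 = 9 * 3486784401 = 31381059609
9^22 = (9^11)^2 = 31381059609^2 = 984770902183611232881

Result: 984770902183611232881
Multiplications needed: 6 (6 lines after 9^1)

9^22 = 984770902183611232881. Using exponentiation by squaring, this requires 6 multiplications. The key idea: if the exponent is even, square the half-power; if odd, multiply by the base once.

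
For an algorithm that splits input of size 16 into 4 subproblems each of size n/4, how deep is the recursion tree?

For divide and conquer with division factor 4:

Problem sizes at each level:
Level 0: 16
Level 1: 4
Level 2: 1

The root is level 0 and the size-1 base case is level 2 (the tree spans levels 0 through 2, i.e. 3 levels counting the root), so the depth is the number of divisions: log_4(16) = 2

The recursion tree depth is log_4(16) = 2. At each level, the problem size is divided by 4, so it takes 2 divisions to reduce to a base case of size 1. The algorithm makes 4 recursive calls at each level.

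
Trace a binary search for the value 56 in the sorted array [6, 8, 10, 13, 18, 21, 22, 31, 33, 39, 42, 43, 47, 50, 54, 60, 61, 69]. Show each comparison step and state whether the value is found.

Binary search for 56 in [6, 8, 10, 13, 18, 21, 22, 31, 33, 39, 42, 43, 47, 50, 54, 60, 61, 69]:

lo=0, hi=17, mid=8, arr[mid]=33 -> 33 < 56, search right half
lo=9, hi=17, mid=13, arr[mid]=50 -> 50 < 56, search right half
lo=14, hi=17, mid=15, arr[mid]=60 -> 60 > 56, search left half
lo=14, hi=14, mid=14, arr[mid]=54 -> 54 < 56, search right half
lo=15 > hi=14, target 56 not found

Binary search determines that 56 is not in the array after 4 comparisons. The search space was exhausted without finding the target.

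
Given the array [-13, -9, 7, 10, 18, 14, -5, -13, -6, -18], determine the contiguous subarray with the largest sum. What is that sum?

Using Kadane's algorithm on [-13, -9, 7, 10, 18, 14, -5, -13, -6, -18]:

Scanning through the array:
Position 1 (value -9): max_ending_here = -9, max_so_far = -9
Position 2 (value 7): max_ending_here = 7, max_so_far = 7
Position 3 (value 10): max_ending_here = 17, max_so_far = 17
Position 4 (value 18): max_ending_here = 35, max_so_far = 35
Position 5 (value 14): max_ending_here = 49, max_so_far = 49
Position 6 (value -5): max_ending_here = 44, max_so_far = 49
Position 7 (value -13): max_ending_here = 31, max_so_far = 49
Position 8 (value -6): max_ending_here = 25, max_so_far = 49
Position 9 (value -18): max_ending_here = 7, max_so_far = 49

Maximum subarray: [7, 10, 18, 14]
Maximum sum: 49

The maximum subarray is [7, 10, 18, 14] with sum 49. This subarray runs from index 2 to index 5.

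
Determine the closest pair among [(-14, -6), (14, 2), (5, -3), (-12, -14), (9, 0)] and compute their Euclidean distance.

Computing all pairwise distances among 5 points:

d((-14, -6), (14, 2)) = 29.1204
d((-14, -6), (5, -3)) = 19.2354
d((-14, -6), (-12, -14)) = 8.2462
d((-14, -6), (9, 0)) = 23.7697
d((14, 2), (5, -3)) = 10.2956
d((14, 2), (-12, -14)) = 30.5287
d((14, 2), (9, 0)) = 5.3852
d((5, -3), (-12, -14)) = 20.2485
d((5, -3), (9, 0)) = 5.0 <-- minimum
d((-12, -14), (9, 0)) = 25.2389

Closest pair: (5, -3) and (9, 0) with distance 5.0

The closest pair is (5, -3) and (9, 0) with Euclidean distance 5.0. For 5 points, brute-force pairwise comparison is shown above. For large n, the divide-and-conquer algorithm (sort by x, recurse on halves, check the dividing strip) achieves O(n log n).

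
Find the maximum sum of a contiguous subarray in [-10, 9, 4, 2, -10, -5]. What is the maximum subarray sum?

Using Kadane's algorithm on [-10, 9, 4, 2, -10, -5]:

Scanning through the array:
Position 1 (value 9): max_ending_here = 9, max_so_far = 9
Position 2 (value 4): max_ending_here = 13, max_so_far = 13
Position 3 (value 2): max_ending_here = 15, max_so_far = 15
Position 4 (value -10): max_ending_here = 5, max_so_far = 15
Position 5 (value -5): max_ending_here = 0, max_so_far = 15

Maximum subarray: [9, 4, 2]
Maximum sum: 15

The maximum subarray is [9, 4, 2] with sum 15. This subarray runs from index 1 to index 3.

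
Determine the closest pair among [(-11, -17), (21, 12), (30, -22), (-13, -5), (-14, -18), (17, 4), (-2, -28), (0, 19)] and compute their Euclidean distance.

Computing all pairwise distances among 8 points:

d((-11, -17), (21, 12)) = 43.1856
d((-11, -17), (30, -22)) = 41.3038
d((-11, -17), (-13, -5)) = 12.1655
d((-11, -17), (-14, -18)) = 3.1623 <-- minimum
d((-11, -17), (17, 4)) = 35.0
d((-11, -17), (-2, -28)) = 14.2127
d((-11, -17), (0, 19)) = 37.6431
d((21, 12), (30, -22)) = 35.171
d((21, 12), (-13, -5)) = 38.0132
d((21, 12), (-14, -18)) = 46.0977
d((21, 12), (17, 4)) = 8.9443
d((21, 12), (-2, -28)) = 46.1411
d((21, 12), (0, 19)) = 22.1359
d((30, -22), (-13, -5)) = 46.2385
d((30, -22), (-14, -18)) = 44.1814
d((30, -22), (17, 4)) = 29.0689
d((30, -22), (-2, -28)) = 32.5576
d((30, -22), (0, 19)) = 50.8035
d((-13, -5), (-14, -18)) = 13.0384
d((-13, -5), (17, 4)) = 31.3209
d((-13, -5), (-2, -28)) = 25.4951
d((-13, -5), (0, 19)) = 27.2947
d((-14, -18), (17, 4)) = 38.0132
d((-14, -18), (-2, -28)) = 15.6205
d((-14, -18), (0, 19)) = 39.5601
d((17, 4), (-2, -28)) = 37.2156
d((17, 4), (0, 19)) = 22.6716
d((-2, -28), (0, 19)) = 47.0425

Closest pair: (-11, -17) and (-14, -18) with distance 3.1623

The closest pair is (-11, -17) and (-14, -18) with Euclidean distance 3.1623. For 8 points, brute-force pairwise comparison is shown above. For large n, the divide-and-conquer algorithm (sort by x, recurse on halves, check the dividing strip) achieves O(n log n).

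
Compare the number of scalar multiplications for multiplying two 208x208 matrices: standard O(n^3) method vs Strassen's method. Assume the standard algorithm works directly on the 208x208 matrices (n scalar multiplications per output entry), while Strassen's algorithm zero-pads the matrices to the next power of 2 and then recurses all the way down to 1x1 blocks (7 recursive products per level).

Matrix multiplication for 208x208 matrices:

Strassen's algorithm requires power-of-2 dimensions. Pad 208x208 to 256x256 (next power of 2).

Standard algorithm: 208^3 = 8998912 multiplications
Strassen's algorithm: 7^(log2(256)) = 7^8 = 5764801 multiplications
Savings: 8998912 - 5764801 = 3234111 multiplications

Standard: 8998912 multiplications (208^3). Strassen: 5764801 multiplications (7^8, after padding to 256x256). Strassen reduces 8 recursive multiplications to 7 at each level.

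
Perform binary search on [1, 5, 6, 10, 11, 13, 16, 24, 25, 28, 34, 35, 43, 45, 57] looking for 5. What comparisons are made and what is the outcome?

Binary search for 5 in [1, 5, 6, 10, 11, 13, 16, 24, 25, 28, 34, 35, 43, 45, 57]:

lo=0, hi=14, mid=7, arr[mid]=24 -> 24 > 5, search left half
lo=0, hi=6, mid=3, arr[mid]=10 -> 10 > 5, search left half
lo=0, hi=2, mid=1, arr[mid]=5 -> Found target at index 1!

Binary search finds 5 at index 1 after 3 comparisons. The search repeatedly halves the search space by comparing with the middle element.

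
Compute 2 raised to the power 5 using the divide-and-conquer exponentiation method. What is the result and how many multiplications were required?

Computing 2^5 by squaring (build up from 2^1; each line after the first costs one multiplication):

2^1 = 2
2^2 = (2^1)^2 = 2^2 = 4
2^4 = (2^2)^2 = 4^2 = 16
2^5 = 2 * 2^4 = 2 * 16 = 32

Result: 32
Multiplications needed: 3 (3 lines after 2^1)

2^5 = 32. Using exponentiation by squaring, this requires 3 multiplications. The key idea: if the exponent is even, square the half-power; if odd, multiply by the base once.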